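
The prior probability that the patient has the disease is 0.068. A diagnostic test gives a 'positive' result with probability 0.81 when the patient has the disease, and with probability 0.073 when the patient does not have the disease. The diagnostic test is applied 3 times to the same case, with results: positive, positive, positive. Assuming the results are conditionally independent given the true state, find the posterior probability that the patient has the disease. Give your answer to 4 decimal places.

Let H be the event that the patient has the disease; start with P(H) = 0.068. P('positive'|H) = 0.81, P('positive'|¬H) = 0.073.
Update on result 1 ('positive'): P(H) ← 0.81·0.0680 / (0.81·0.0680 + 0.073·0.9320) = 0.055080/0.12312 = 0.4474.
Update on result 2 ('positive'): P(H) ← 0.81·0.4474 / (0.81·0.4474 + 0.073·0.5526) = 0.36238/0.40272 = 0.8998.
Update on result 3 ('positive'): P(H) ← 0.81·0.8998 / (0.81·0.8998 + 0.073·0.1002) = 0.72886/0.73617 = 0.9901.

Posterior P(H) ≈ 0.9901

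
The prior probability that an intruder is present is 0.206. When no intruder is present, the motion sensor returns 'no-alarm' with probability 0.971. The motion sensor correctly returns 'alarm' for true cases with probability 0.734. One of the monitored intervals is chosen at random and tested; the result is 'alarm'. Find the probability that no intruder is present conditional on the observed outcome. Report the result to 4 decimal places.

Let H be the event that an intruder is present. P(H) = 0.206, so P(¬H) = 0.794. With E the 'alarm' result, P(E|H) = 0.734 and P(E|¬H) = 0.029.
P(E) = 0.734·0.206 + 0.029·0.794 = 0.15120 + 0.023026 = 0.17423.
By Bayes' theorem, P(H|E) = 0.15120 / 0.17423 = 0.8678. Hence P(¬H|E) = 1 − 0.8678 = 0.1322.

P(¬H | E) ≈ 0.1322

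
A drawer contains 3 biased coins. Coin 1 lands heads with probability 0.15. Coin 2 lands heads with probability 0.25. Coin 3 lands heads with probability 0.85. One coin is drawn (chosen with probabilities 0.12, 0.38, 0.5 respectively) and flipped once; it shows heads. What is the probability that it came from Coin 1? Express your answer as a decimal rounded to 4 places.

P(heads|C1) = 0.15; P(heads|C2) = 0.25; P(heads|C3) = 0.85.
Prior × likelihood for each source: 0.12·0.15=0.01800, 0.38·0.25=0.09500, 0.5·0.85=0.4250. Summing gives P(heads) = 0.53800.
P(Coin 1 | heads) = 0.01800 / 0.53800 = 0.0335.

Posterior probability ≈ 0.0335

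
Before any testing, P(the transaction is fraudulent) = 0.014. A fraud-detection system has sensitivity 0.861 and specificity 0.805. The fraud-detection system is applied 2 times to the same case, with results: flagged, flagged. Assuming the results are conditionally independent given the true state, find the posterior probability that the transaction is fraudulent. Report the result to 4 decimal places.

Posterior P(H) ≈ 0.2168

With H the event that the transaction is fraudulent, the joint likelihood of the observed sequence is P(data|H) = 0.861·0.861 = 0.74132 and P(data|¬H) = 0.195·0.195 = 0.038025.
Bayes: P(H|data) = 0.014·0.74132 / (0.014·0.74132 + 0.986·0.038025) = 0.010378/0.047871 = 0.2168.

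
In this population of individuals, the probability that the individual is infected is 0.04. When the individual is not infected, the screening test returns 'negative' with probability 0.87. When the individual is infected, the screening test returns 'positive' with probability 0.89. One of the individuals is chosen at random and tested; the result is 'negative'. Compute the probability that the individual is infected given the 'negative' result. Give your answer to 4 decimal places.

Write H for 'the individual is infected'. Prior odds H:¬H = 0.04/0.96 = 0.041667. For the 'negative' outcome, the likelihood ratio is 0.11/0.87 = 0.12644.
Posterior odds = 0.041667 × 0.12644 = 0.0052682, so P(H|E) = 0.0052682/(1+0.0052682) = 0.0052.

P(H | E) ≈ 0.0052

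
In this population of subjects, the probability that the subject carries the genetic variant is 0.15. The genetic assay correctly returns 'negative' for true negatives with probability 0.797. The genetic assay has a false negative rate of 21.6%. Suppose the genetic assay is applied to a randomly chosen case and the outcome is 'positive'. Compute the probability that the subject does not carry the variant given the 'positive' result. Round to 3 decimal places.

P(¬H | E) ≈ 0.595

Write H for 'the subject carries the genetic variant'. Prior odds H:¬H = 0.15/0.85 = 0.17647. For the 'positive' outcome, the likelihood ratio is 0.784/0.203 = 3.8621.
Posterior odds = 0.17647 × 3.8621 = 0.68154, so P(H|E) = 0.68154/(1+0.68154) = 0.405. Then P(¬H|E) = 1 − 0.405 = 0.595.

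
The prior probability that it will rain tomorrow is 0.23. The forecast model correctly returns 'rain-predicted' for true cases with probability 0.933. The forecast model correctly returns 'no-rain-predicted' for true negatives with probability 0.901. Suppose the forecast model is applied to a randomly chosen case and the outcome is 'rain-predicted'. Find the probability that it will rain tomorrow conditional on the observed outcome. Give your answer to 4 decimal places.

Write H for 'it will rain tomorrow'. Prior odds H:¬H = 0.23/0.77 = 0.29870. For the 'rain-predicted' outcome, the likelihood ratio is 0.933/0.099 = 9.4242.
Posterior odds = 0.29870 × 9.4242 = 2.8150, so P(H|E) = 2.8150/(1+2.8150) = 0.7379.

P(H | E) ≈ 0.7379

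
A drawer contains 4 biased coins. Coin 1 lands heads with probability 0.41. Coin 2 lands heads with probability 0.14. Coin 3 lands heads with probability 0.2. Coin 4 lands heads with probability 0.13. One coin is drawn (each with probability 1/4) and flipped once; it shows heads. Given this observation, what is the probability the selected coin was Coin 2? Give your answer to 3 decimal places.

Posterior probability ≈ 0.159

P(heads|C1) = 0.41; P(heads|C2) = 0.14; P(heads|C3) = 0.2; P(heads|C4) = 0.13.
Prior × likelihood for each source: 0.25·0.41=0.1025, 0.25·0.14=0.03500, 0.25·0.2=0.05000, 0.25·0.13=0.03250. Summing gives P(heads) = 0.22000.
P(Coin 2 | heads) = 0.03500 / 0.22000 = 0.159.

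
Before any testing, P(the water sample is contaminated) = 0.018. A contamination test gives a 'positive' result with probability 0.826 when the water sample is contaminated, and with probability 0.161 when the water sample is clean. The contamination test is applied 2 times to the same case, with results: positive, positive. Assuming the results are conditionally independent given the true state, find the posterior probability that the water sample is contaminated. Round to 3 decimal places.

Let H be the event that the water sample is contaminated; start with P(H) = 0.018. P('positive'|H) = 0.826, P('positive'|¬H) = 0.161.
Update on result 1 ('positive'): P(H) ← 0.826·0.0180 / (0.826·0.0180 + 0.161·0.9820) = 0.014868/0.17297 = 0.0860.
Update on result 2 ('positive'): P(H) ← 0.826·0.0860 / (0.826·0.0860 + 0.161·0.9140) = 0.071001/0.21816 = 0.3254.

Posterior P(H) ≈ 0.325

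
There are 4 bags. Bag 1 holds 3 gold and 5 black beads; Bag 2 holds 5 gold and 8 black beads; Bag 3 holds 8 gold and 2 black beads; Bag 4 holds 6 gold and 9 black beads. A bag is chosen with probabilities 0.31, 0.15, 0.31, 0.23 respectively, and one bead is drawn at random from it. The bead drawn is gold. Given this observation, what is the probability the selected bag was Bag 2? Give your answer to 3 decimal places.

Posterior probability ≈ 0.112

P(gold|Bag 1) = 0.375; P(gold|Bag 2) = 0.3846; P(gold|Bag 3) = 0.8; P(gold|Bag 4) = 0.4.
Prior × likelihood for each source: 0.31·0.375=0.1162, 0.15·0.3846=0.05769, 0.31·0.8=0.2480, 0.23·0.4=0.09200. Summing gives P(gold) = 0.51394.
P(Bag 2 | gold) = 0.05769 / 0.51394 = 0.112.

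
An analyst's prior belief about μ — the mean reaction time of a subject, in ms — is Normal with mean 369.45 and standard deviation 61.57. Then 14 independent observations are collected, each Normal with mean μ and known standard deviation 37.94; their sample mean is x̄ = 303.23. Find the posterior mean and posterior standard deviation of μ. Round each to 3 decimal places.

Prior precision 1/τ₀² = 1/61.57² = 0.00026379; data precision n/σ² = 14/37.94² = 0.00972598.
Posterior precision = 0.00026379 + 0.00972598 = 0.00998977, giving posterior SD = 1/√0.00998977 = 10.005.
Posterior mean = (0.00026379·369.45 + 0.00972598·303.23) / 0.00998977 = 304.979.

Posterior mean ≈ 304.979; posterior SD ≈ 10.005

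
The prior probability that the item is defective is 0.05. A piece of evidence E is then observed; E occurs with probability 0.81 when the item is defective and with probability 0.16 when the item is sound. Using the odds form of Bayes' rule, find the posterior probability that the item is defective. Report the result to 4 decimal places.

Prior odds = 0.05/(1−0.05) = 0.052632.
Likelihood ratio for E = 0.81/0.16 = 5.0625.
Posterior odds = prior odds × LR = 0.26645.
Posterior probability = odds/(1+odds) = 0.26645/1.2664 = 0.2104.

Posterior probability ≈ 0.2104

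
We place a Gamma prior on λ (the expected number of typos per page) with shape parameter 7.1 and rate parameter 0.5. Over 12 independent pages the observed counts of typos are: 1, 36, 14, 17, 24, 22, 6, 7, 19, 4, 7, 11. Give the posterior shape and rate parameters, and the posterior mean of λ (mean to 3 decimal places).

Posterior: Gamma(shape=175.1, rate=12.5); mean ≈ 14.008

Total count ∑xᵢ = 168 over n = 12 pages.
Gamma is conjugate to the Poisson likelihood: posterior is Gamma(shape = 7.1+168 = 175.1, rate = 0.5+12 = 12.5).
E[λ | data] = 175.1/12.5 = 14.008.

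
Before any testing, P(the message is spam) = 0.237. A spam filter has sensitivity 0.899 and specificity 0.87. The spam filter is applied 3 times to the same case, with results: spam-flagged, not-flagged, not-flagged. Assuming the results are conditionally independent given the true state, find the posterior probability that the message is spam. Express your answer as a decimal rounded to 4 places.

Let H be the event that the message is spam; start with P(H) = 0.237. P('spam-flagged'|H) = 0.899, P('spam-flagged'|¬H) = 0.13.
Update on result 1 ('spam-flagged'): P(H) ← 0.899·0.2370 / (0.899·0.2370 + 0.13·0.7630) = 0.21306/0.31225 = 0.6823.
Update on result 2 ('not-flagged'): P(H) ← 0.101·0.6823 / (0.101·0.6823 + 0.87·0.3177) = 0.068916/0.34528 = 0.1996.
Update on result 3 ('not-flagged'): P(H) ← 0.101·0.1996 / (0.101·0.1996 + 0.87·0.8004) = 0.020159/0.71651 = 0.0281.

Posterior P(H) ≈ 0.0281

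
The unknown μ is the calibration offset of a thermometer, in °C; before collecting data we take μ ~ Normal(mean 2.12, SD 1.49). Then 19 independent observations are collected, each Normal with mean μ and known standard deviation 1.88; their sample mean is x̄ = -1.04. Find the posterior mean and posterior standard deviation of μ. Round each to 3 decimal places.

Posterior mean ≈ -0.796; posterior SD ≈ 0.414

With known σ, the Normal prior is conjugate. Weight on the data is w = (n/σ²)/(n/σ² + 1/τ₀²) = 5.37574/(5.37574+0.450430) = 0.92269.
Posterior mean = w·x̄ + (1−w)·μ₀ = 0.92269·-1.04 + 0.077312·2.12 = -0.796. Posterior variance = 1/(5.37574+0.450430) = 0.171639, so SD = 0.414.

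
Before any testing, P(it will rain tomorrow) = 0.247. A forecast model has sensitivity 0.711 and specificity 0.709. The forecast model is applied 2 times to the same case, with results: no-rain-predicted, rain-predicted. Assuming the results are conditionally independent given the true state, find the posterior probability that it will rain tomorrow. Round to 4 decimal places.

Let H be the event that it will rain tomorrow; start with P(H) = 0.247. P('rain-predicted'|H) = 0.711, P('rain-predicted'|¬H) = 0.291.
Update on result 1 ('no-rain-predicted'): P(H) ← 0.289·0.2470 / (0.289·0.2470 + 0.709·0.7530) = 0.071383/0.60526 = 0.1179.
Update on result 2 ('rain-predicted'): P(H) ← 0.711·0.1179 / (0.711·0.1179 + 0.291·0.8821) = 0.083854/0.34053 = 0.2462.

Posterior P(H) ≈ 0.2462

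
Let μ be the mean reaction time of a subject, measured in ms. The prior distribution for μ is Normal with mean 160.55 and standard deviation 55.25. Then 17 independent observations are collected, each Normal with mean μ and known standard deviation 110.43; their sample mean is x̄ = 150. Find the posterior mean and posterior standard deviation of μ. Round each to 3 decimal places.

Prior precision 1/τ₀² = 1/55.25² = 0.00032759; data precision n/σ² = 17/110.43² = 0.00139404.
Posterior precision = 0.00032759 + 0.00139404 = 0.00172163, giving posterior SD = 1/√0.00172163 = 24.101.
Posterior mean = (0.00032759·160.55 + 0.00139404·150) / 0.00172163 = 152.007.

Posterior mean ≈ 152.007; posterior SD ≈ 24.101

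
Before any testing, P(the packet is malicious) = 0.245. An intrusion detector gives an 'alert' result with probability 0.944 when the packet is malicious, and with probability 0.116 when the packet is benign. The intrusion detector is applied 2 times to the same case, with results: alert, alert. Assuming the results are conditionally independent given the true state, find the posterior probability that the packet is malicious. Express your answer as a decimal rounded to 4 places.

Let H be the event that the packet is malicious; start with P(H) = 0.245. P('alert'|H) = 0.944, P('alert'|¬H) = 0.116.
Update on result 1 ('alert'): P(H) ← 0.944·0.2450 / (0.944·0.2450 + 0.116·0.7550) = 0.23128/0.31886 = 0.7253.
Update on result 2 ('alert'): P(H) ← 0.944·0.7253 / (0.944·0.7253 + 0.116·0.2747) = 0.68472/0.71658 = 0.9555.

Posterior P(H) ≈ 0.9555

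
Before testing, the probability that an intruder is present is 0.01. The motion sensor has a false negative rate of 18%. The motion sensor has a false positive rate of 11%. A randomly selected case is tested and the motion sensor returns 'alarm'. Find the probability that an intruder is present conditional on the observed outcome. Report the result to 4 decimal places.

P(H | E) ≈ 0.0700

Let H be the event that an intruder is present. P(H) = 0.01, so P(¬H) = 0.99. With E the 'alarm' result, P(E|H) = 0.82 and P(E|¬H) = 0.11.
P(E) = 0.82·0.01 + 0.11·0.99 = 0.0082000 + 0.10890 = 0.11710.
By Bayes' theorem, P(H|E) = 0.0082000 / 0.11710 = 0.0700.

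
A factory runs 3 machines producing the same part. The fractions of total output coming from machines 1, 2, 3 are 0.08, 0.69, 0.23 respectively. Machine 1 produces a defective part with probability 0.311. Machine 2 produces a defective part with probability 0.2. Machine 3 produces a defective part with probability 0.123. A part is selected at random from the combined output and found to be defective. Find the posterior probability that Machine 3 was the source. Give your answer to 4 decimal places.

Tabulate prior·likelihood by source: [1] prior 0.08, lik 0.311, product 0.02488; [2] prior 0.69, lik 0.2, product 0.1380; [3] prior 0.23, lik 0.123, product 0.02829.
Normalizing constant = 0.19117; the posterior for Machine 3 is its product over the sum, 0.02829/0.19117 = 0.1480.

Posterior probability ≈ 0.1480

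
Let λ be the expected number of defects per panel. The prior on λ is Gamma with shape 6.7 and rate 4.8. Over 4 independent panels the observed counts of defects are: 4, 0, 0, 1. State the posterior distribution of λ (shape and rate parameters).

Posterior: Gamma(shape=11.7, rate=8.8)

The Poisson likelihood adds the total count to the shape and the number of exposure periods to the rate. Here ∑xᵢ = 5 and n = 4, so shape 6.7→11.7 and rate 4.8→8.8.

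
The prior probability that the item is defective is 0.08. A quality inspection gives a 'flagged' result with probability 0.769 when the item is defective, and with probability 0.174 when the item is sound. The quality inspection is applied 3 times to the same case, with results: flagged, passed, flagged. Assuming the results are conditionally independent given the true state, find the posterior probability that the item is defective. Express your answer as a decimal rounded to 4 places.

Let H be the event that the item is defective; start with P(H) = 0.08. P('flagged'|H) = 0.769, P('flagged'|¬H) = 0.174.
Update on result 1 ('flagged'): P(H) ← 0.769·0.0800 / (0.769·0.0800 + 0.174·0.9200) = 0.061520/0.22160 = 0.2776.
Update on result 2 ('passed'): P(H) ← 0.231·0.2776 / (0.231·0.2776 + 0.826·0.7224) = 0.064130/0.66082 = 0.0970.
Update on result 3 ('flagged'): P(H) ← 0.769·0.0970 / (0.769·0.0970 + 0.174·0.9030) = 0.074628/0.23174 = 0.3220.

Posterior P(H) ≈ 0.3220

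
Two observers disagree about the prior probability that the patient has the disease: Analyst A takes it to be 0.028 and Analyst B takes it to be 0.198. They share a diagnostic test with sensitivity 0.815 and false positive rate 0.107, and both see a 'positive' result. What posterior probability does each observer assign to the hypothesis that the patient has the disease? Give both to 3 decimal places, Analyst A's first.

Analyst A: 0.180; Analyst B: 0.653

The likelihood ratio for a 'positive' result is 0.815/0.107 = 7.6168.
Analyst A: prior odds 0.028/0.972 = 0.028807; posterior odds 0.21941; posterior probability 0.180.
Analyst B: prior odds 0.198/0.802 = 0.24688; posterior odds 1.8805; posterior probability 0.653.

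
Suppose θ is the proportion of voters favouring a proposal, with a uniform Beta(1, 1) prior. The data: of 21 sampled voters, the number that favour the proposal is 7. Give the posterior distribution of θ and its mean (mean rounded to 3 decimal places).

Posterior: Beta(8, 15); mean ≈ 0.348

The binomial likelihood is conjugate to the Beta prior: with 7 successes and 14 failures, the posterior is Beta(1+7, 1+14) = Beta(8, 15).
E[θ | data] = 8/(8+15) = 0.348.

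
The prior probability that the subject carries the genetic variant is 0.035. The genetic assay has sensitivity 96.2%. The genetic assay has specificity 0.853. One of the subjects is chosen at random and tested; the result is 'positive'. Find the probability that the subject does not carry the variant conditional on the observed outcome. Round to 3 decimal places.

Let H be the event that the subject carries the genetic variant. P(H) = 0.035, so P(¬H) = 0.965. With E the 'positive' result, P(E|H) = 0.962 and P(E|¬H) = 0.147.
P(E) = 0.962·0.035 + 0.147·0.965 = 0.033670 + 0.14185 = 0.17552.
By Bayes' theorem, P(H|E) = 0.033670 / 0.17552 = 0.192. Hence P(¬H|E) = 1 − 0.192 = 0.808.

P(¬H | E) ≈ 0.808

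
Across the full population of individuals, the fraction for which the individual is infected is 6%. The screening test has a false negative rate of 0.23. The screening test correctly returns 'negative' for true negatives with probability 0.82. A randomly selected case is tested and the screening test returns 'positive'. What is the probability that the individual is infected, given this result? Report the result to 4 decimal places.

Write H for 'the individual is infected'. Prior odds H:¬H = 0.06/0.94 = 0.063830. For the 'positive' outcome, the likelihood ratio is 0.77/0.18 = 4.2778.
Posterior odds = 0.063830 × 4.2778 = 0.27305, so P(H|E) = 0.27305/(1+0.27305) = 0.2145.

P(H | E) ≈ 0.2145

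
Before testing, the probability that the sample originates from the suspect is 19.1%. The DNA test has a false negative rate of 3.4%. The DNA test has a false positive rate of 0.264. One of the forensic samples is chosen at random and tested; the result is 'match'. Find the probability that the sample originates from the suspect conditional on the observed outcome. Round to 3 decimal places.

Let H be the event that the sample originates from the suspect. P(H) = 0.191, so P(¬H) = 0.809. With E the 'match' result, P(E|H) = 0.966 and P(E|¬H) = 0.264.
P(E) = 0.966·0.191 + 0.264·0.809 = 0.18451 + 0.21358 = 0.39808.
By Bayes' theorem, P(H|E) = 0.18451 / 0.39808 = 0.463.

P(H | E) ≈ 0.463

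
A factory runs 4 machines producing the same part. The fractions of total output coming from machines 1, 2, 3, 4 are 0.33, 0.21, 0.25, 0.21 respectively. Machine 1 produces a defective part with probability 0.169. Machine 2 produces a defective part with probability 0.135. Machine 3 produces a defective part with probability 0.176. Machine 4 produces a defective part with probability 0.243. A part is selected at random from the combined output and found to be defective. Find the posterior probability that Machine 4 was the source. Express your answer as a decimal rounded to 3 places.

P(defective|M1) = 0.169; P(defective|M2) = 0.135; P(defective|M3) = 0.176; P(defective|M4) = 0.243.
Prior × likelihood for each source: 0.33·0.169=0.05577, 0.21·0.135=0.02835, 0.25·0.176=0.04400, 0.21·0.243=0.05103. Summing gives P(defective) = 0.17915.
P(Machine 4 | defective) = 0.05103 / 0.17915 = 0.285.

Posterior probability ≈ 0.285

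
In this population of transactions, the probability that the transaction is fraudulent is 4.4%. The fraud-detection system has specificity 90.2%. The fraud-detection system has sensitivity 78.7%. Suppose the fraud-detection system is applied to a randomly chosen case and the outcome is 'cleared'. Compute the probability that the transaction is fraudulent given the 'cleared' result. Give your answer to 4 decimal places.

Write H for 'the transaction is fraudulent'. Prior odds H:¬H = 0.044/0.956 = 0.046025. For the 'cleared' outcome, the likelihood ratio is 0.213/0.902 = 0.23614.
Posterior odds = 0.046025 × 0.23614 = 0.010868, so P(H|E) = 0.010868/(1+0.010868) = 0.0108.

P(H | E) ≈ 0.0108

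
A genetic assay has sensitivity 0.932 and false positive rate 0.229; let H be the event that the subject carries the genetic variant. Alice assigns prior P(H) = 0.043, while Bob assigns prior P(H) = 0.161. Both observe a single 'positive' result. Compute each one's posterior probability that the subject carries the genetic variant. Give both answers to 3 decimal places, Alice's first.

P('+'|H) = 0.932, P('+'|¬H) = 0.229.
Alice: numerator 0.932·0.043 = 0.040076; evidence = 0.040076+0.229·0.957 = 0.25923; posterior = 0.155.
Bob: numerator 0.932·0.161 = 0.15005; evidence = 0.15005+0.229·0.839 = 0.34218; posterior = 0.439.

Alice: 0.155; Bob: 0.439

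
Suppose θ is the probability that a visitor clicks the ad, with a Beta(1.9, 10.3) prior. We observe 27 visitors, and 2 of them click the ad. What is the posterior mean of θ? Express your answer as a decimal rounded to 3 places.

Posterior mean ≈ 0.099

Observing 2 successes and 25 failures updates Beta(1.9, 10.3) by adding the success and failure counts to the two shape parameters: α = 1.9+2 = 3.9, β = 10.3+25 = 35.3.
Posterior mean = α/(α+β) = 3.9/39.2 = 0.099.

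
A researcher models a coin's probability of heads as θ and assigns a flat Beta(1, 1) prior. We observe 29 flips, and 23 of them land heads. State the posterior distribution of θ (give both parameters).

Posterior: Beta(24, 7)

The binomial likelihood is conjugate to the Beta prior: with 23 successes and 6 failures, the posterior is Beta(1+23, 1+6) = Beta(24, 7).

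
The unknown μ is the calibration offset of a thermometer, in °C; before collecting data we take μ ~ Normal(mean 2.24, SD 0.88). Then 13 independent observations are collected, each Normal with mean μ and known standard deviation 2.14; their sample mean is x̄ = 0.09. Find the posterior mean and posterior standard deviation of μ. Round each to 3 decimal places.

Posterior mean ≈ 0.762; posterior SD ≈ 0.492

With known σ, the Normal prior is conjugate. Weight on the data is w = (n/σ²)/(n/σ² + 1/τ₀²) = 2.83868/(2.83868+1.29132) = 0.68733.
Posterior mean = w·x̄ + (1−w)·μ₀ = 0.68733·0.09 + 0.31267·2.24 = 0.762. Posterior variance = 1/(2.83868+1.29132) = 0.242131, so SD = 0.492.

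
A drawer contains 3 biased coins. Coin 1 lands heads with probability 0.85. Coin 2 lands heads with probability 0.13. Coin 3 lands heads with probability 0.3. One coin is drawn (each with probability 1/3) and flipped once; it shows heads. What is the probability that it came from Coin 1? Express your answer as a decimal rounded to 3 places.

Tabulate prior·likelihood by source: [1] prior 0.333333, lik 0.85, product 0.2833; [2] prior 0.333333, lik 0.13, product 0.04333; [3] prior 0.333333, lik 0.3, product 0.1000.
Normalizing constant = 0.42667; the posterior for Coin 1 is its product over the sum, 0.2833/0.42667 = 0.664.

Posterior probability ≈ 0.664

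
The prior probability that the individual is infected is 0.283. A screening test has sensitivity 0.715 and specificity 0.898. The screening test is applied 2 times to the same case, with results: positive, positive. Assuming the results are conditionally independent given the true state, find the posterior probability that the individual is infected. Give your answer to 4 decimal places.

Let H be the event that the individual is infected; start with P(H) = 0.283. P('positive'|H) = 0.715, P('positive'|¬H) = 0.102.
Update on result 1 ('positive'): P(H) ← 0.715·0.2830 / (0.715·0.2830 + 0.102·0.7170) = 0.20234/0.27548 = 0.7345.
Update on result 2 ('positive'): P(H) ← 0.715·0.7345 / (0.715·0.7345 + 0.102·0.2655) = 0.52518/0.55226 = 0.9510.

Posterior P(H) ≈ 0.9510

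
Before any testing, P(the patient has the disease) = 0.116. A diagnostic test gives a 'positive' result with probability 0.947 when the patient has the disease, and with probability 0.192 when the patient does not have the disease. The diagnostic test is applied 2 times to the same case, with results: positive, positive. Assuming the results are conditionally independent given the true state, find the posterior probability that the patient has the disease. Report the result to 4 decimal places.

With H the event that the patient has the disease, the joint likelihood of the observed sequence is P(data|H) = 0.947·0.947 = 0.89681 and P(data|¬H) = 0.192·0.192 = 0.036864.
Bayes: P(H|data) = 0.116·0.89681 / (0.116·0.89681 + 0.884·0.036864) = 0.10403/0.13662 = 0.7615.

Posterior P(H) ≈ 0.7615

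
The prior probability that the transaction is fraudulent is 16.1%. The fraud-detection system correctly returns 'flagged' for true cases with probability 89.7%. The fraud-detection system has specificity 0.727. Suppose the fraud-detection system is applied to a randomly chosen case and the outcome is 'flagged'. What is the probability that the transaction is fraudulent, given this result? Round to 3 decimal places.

Write H for 'the transaction is fraudulent'. Prior odds H:¬H = 0.161/0.839 = 0.19190. For the 'flagged' outcome, the likelihood ratio is 0.897/0.273 = 3.2857.
Posterior odds = 0.19190 × 3.2857 = 0.63051, so P(H|E) = 0.63051/(1+0.63051) = 0.387.

P(H | E) ≈ 0.387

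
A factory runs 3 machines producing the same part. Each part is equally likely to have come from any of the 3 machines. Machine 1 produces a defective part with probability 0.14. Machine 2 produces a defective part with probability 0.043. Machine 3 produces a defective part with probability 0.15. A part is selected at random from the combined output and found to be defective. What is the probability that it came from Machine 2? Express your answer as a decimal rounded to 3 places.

Tabulate prior·likelihood by source: [1] prior 0.333333, lik 0.14, product 0.04667; [2] prior 0.333333, lik 0.043, product 0.01433; [3] prior 0.333333, lik 0.15, product 0.05000.
Normalizing constant = 0.11100; the posterior for Machine 2 is its product over the sum, 0.01433/0.11100 = 0.129.

Posterior probability ≈ 0.129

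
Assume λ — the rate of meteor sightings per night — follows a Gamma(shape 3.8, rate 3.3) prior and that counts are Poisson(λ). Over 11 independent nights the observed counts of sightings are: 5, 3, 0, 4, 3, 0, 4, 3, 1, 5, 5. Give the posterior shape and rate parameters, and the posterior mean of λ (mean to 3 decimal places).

Total count ∑xᵢ = 33 over n = 11 nights.
Gamma is conjugate to the Poisson likelihood: posterior is Gamma(shape = 3.8+33 = 36.8, rate = 3.3+11 = 14.3).
E[λ | data] = 36.8/14.3 = 2.573.

Posterior: Gamma(shape=36.8, rate=14.3); mean ≈ 2.573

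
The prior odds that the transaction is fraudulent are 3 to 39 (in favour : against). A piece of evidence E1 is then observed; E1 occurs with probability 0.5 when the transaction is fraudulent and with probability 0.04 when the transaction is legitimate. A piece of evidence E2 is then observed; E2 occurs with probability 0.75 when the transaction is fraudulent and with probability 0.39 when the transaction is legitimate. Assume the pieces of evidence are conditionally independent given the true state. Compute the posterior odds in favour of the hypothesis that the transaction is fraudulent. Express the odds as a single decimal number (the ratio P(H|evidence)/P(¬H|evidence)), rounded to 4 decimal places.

Prior odds = 3/39 = 0.076923.
Likelihood ratio for E1 = 0.5/0.04 = 12.500.
Likelihood ratio for E2 = 0.75/0.39 = 1.9231.
Posterior odds = prior odds × LR₁ × LR₂ = 1.8491.

Posterior odds ≈ 1.8491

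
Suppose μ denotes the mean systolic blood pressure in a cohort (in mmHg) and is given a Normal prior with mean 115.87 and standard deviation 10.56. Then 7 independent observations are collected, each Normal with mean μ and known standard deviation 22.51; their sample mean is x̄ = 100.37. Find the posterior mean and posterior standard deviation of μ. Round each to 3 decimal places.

With known σ, the Normal prior is conjugate. Weight on the data is w = (n/σ²)/(n/σ² + 1/τ₀²) = 0.0138149/(0.0138149+0.00896752) = 0.60638.
Posterior mean = w·x̄ + (1−w)·μ₀ = 0.60638·100.37 + 0.39362·115.87 = 106.471. Posterior variance = 1/(0.0138149+0.00896752) = 43.8935, so SD = 6.625.

Posterior mean ≈ 106.471; posterior SD ≈ 6.625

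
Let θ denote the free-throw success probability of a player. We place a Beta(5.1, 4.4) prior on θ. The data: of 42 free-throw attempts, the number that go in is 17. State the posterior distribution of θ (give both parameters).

Posterior: Beta(22.1, 29.4)

Observing 17 successes and 25 failures updates Beta(5.1, 4.4) by adding the success and failure counts to the two shape parameters: α = 5.1+17 = 22.1, β = 4.4+25 = 29.4.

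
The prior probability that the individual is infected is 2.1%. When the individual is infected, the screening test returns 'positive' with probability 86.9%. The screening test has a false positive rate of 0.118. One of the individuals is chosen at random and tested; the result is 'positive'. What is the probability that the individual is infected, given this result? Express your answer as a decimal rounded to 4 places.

Write H for 'the individual is infected'. Prior odds H:¬H = 0.021/0.979 = 0.021450. For the 'positive' outcome, the likelihood ratio is 0.869/0.118 = 7.3644.
Posterior odds = 0.021450 × 7.3644 = 0.15797, so P(H|E) = 0.15797/(1+0.15797) = 0.1364.

P(H | E) ≈ 0.1364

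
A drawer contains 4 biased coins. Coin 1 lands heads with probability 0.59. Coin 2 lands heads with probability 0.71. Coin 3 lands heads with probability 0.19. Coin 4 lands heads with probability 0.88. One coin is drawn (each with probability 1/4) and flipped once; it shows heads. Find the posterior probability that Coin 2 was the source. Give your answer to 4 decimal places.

Tabulate prior·likelihood by source: [1] prior 0.25, lik 0.59, product 0.1475; [2] prior 0.25, lik 0.71, product 0.1775; [3] prior 0.25, lik 0.19, product 0.04750; [4] prior 0.25, lik 0.88, product 0.2200.
Normalizing constant = 0.59250; the posterior for Coin 2 is its product over the sum, 0.1775/0.59250 = 0.2996.

Posterior probability ≈ 0.2996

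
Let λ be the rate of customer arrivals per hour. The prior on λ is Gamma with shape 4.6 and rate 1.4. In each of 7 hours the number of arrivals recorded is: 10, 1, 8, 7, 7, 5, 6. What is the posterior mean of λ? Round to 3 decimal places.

Total count ∑xᵢ = 44 over n = 7 hours.
Gamma is conjugate to the Poisson likelihood: posterior is Gamma(shape = 4.6+44 = 48.6, rate = 1.4+7 = 8.4).
E[λ | data] = 48.6/8.4 = 5.786.

Posterior mean ≈ 5.786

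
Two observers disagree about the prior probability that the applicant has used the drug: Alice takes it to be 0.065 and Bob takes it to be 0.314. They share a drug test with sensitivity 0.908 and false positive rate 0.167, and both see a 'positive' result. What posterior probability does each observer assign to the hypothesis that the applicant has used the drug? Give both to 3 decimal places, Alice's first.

The likelihood ratio for a 'positive' result is 0.908/0.167 = 5.4371.
Alice: prior odds 0.065/0.935 = 0.069519; posterior odds 0.37798; posterior probability 0.274.
Bob: prior odds 0.314/0.686 = 0.45773; posterior odds 2.4887; posterior probability 0.713.

Alice: 0.274; Bob: 0.713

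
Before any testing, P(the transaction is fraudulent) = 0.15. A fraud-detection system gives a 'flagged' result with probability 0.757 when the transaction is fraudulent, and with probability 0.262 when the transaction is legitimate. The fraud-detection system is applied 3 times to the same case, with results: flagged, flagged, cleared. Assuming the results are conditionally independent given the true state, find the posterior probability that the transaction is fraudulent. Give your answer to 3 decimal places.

With H the event that the transaction is fraudulent, the joint likelihood of the observed sequence is P(data|H) = 0.757·0.757·0.243 = 0.13925 and P(data|¬H) = 0.262·0.262·0.738 = 0.050659.
Bayes: P(H|data) = 0.15·0.13925 / (0.15·0.13925 + 0.85·0.050659) = 0.020888/0.063948 = 0.3266.

Posterior P(H) ≈ 0.327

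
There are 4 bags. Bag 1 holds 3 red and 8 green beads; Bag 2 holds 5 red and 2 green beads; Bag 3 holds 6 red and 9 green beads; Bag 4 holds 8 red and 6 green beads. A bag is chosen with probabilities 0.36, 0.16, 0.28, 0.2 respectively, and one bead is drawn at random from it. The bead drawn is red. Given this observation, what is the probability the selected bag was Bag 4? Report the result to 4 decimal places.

Posterior probability ≈ 0.2605

P(red|Bag 1) = 0.2727; P(red|Bag 2) = 0.7143; P(red|Bag 3) = 0.4; P(red|Bag 4) = 0.5714.
Prior × likelihood for each source: 0.36·0.2727=0.09818, 0.16·0.7143=0.1143, 0.28·0.4=0.1120, 0.2·0.5714=0.1143. Summing gives P(red) = 0.43875.
P(Bag 4 | red) = 0.1143 / 0.43875 = 0.2605.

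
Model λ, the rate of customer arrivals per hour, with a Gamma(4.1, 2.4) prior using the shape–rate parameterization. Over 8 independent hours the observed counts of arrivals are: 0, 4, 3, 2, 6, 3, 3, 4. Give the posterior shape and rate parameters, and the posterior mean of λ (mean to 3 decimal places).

Total count ∑xᵢ = 25 over n = 8 hours.
Gamma is conjugate to the Poisson likelihood: posterior is Gamma(shape = 4.1+25 = 29.1, rate = 2.4+8 = 10.4).
Posterior mean = shape/rate = 29.1/10.4 = 2.798.

Posterior: Gamma(shape=29.1, rate=10.4); mean ≈ 2.798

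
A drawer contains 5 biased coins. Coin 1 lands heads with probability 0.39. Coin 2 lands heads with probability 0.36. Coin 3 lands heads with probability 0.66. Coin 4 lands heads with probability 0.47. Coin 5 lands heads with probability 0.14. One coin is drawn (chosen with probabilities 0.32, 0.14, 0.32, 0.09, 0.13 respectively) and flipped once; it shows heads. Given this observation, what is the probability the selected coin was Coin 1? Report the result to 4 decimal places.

Posterior probability ≈ 0.2793

Tabulate prior·likelihood by source: [1] prior 0.32, lik 0.39, product 0.1248; [2] prior 0.14, lik 0.36, product 0.05040; [3] prior 0.32, lik 0.66, product 0.2112; [4] prior 0.09, lik 0.47, product 0.04230; [5] prior 0.13, lik 0.14, product 0.01820.
Normalizing constant = 0.44690; the posterior for Coin 1 is its product over the sum, 0.1248/0.44690 = 0.2793.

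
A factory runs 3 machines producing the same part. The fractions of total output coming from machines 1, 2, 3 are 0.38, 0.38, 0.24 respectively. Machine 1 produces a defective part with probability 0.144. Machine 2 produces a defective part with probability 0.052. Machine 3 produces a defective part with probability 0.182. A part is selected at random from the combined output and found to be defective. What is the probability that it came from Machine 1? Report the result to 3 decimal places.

Tabulate prior·likelihood by source: [1] prior 0.38, lik 0.144, product 0.05472; [2] prior 0.38, lik 0.052, product 0.01976; [3] prior 0.24, lik 0.182, product 0.04368.
Normalizing constant = 0.11816; the posterior for Machine 1 is its product over the sum, 0.05472/0.11816 = 0.463.

Posterior probability ≈ 0.463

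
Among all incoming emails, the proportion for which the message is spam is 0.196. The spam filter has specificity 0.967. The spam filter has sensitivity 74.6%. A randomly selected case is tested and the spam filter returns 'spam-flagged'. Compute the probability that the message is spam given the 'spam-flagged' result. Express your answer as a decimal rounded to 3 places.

P(H | E) ≈ 0.846

Let H be the event that the message is spam. P(H) = 0.196, so P(¬H) = 0.804. With E the 'spam-flagged' result, P(E|H) = 0.746 and P(E|¬H) = 0.033.
P(E) = 0.746·0.196 + 0.033·0.804 = 0.14622 + 0.026532 = 0.17275.
By Bayes' theorem, P(H|E) = 0.14622 / 0.17275 = 0.846.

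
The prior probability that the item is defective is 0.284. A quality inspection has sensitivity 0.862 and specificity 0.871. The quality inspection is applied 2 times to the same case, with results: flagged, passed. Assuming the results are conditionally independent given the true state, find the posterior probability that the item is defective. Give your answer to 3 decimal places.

With H the event that the item is defective, the joint likelihood of the observed sequence is P(data|H) = 0.862·0.138 = 0.11896 and P(data|¬H) = 0.129·0.871 = 0.11236.
Bayes: P(H|data) = 0.284·0.11896 / (0.284·0.11896 + 0.716·0.11236) = 0.033784/0.11423 = 0.2957.

Posterior P(H) ≈ 0.296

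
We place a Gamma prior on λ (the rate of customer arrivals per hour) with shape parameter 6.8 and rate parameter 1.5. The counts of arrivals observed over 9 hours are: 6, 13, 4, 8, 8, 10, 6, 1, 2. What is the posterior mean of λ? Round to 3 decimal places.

Posterior mean ≈ 6.171

Total count ∑xᵢ = 58 over n = 9 hours.
Gamma is conjugate to the Poisson likelihood: posterior is Gamma(shape = 6.8+58 = 64.8, rate = 1.5+9 = 10.5).
E[λ | data] = 64.8/10.5 = 6.171.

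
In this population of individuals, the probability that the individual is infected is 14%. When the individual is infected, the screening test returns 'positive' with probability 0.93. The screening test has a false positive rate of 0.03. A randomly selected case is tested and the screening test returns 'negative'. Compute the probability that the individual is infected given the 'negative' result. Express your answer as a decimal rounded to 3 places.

P(H | E) ≈ 0.012

Let H be the event that the individual is infected. P(H) = 0.14, so P(¬H) = 0.86. With E the 'negative' result, P(E|H) = 0.07 and P(E|¬H) = 0.97.
P(E) = 0.07·0.14 + 0.97·0.86 = 0.0098000 + 0.83420 = 0.84400.
By Bayes' theorem, P(H|E) = 0.0098000 / 0.84400 = 0.012.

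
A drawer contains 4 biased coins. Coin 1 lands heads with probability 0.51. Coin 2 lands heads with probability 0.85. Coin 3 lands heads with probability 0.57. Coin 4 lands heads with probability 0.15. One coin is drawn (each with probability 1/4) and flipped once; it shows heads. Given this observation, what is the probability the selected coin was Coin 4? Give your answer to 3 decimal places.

Tabulate prior·likelihood by source: [1] prior 0.25, lik 0.51, product 0.1275; [2] prior 0.25, lik 0.85, product 0.2125; [3] prior 0.25, lik 0.57, product 0.1425; [4] prior 0.25, lik 0.15, product 0.03750.
Normalizing constant = 0.52000; the posterior for Coin 4 is its product over the sum, 0.03750/0.52000 = 0.072.

Posterior probability ≈ 0.072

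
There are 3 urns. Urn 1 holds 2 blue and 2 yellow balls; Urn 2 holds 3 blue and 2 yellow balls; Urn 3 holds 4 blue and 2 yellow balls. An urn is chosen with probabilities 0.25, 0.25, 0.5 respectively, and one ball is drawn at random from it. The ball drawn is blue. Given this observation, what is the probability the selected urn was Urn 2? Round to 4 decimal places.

P(blue|Urn 1) = 0.5; P(blue|Urn 2) = 0.6; P(blue|Urn 3) = 0.6667.
Prior × likelihood for each source: 0.25·0.5=0.1250, 0.25·0.6=0.1500, 0.5·0.6667=0.3333. Summing gives P(blue) = 0.60833.
P(Urn 2 | blue) = 0.1500 / 0.60833 = 0.2466.

Posterior probability ≈ 0.2466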